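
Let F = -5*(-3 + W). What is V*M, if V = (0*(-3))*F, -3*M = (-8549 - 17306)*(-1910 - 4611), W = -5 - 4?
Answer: 0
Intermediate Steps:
W = -9
F = 60 (F = -5*(-3 - 9) = -5*(-12) = 60)
M = -168600455/3 (M = -(-8549 - 17306)*(-1910 - 4611)/3 = -(-25855)*(-6521)/3 = -⅓*168600455 = -168600455/3 ≈ -5.6200e+7)
V = 0 (V = (0*(-3))*60 = 0*60 = 0)
V*M = 0*(-168600455/3) = 0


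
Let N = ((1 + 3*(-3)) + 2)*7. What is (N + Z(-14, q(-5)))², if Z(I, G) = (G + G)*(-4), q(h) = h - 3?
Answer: 484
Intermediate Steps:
q(h) = -3 + h
N = -42 (N = ((1 - 9) + 2)*7 = (-8 + 2)*7 = -6*7 = -42)
Z(I, G) = -8*G (Z(I, G) = (2*G)*(-4) = -8*G)
(N + Z(-14, q(-5)))² = (-42 - 8*(-3 - 5))² = (-42 - 8*(-8))² = (-42 + 64)² = 22² = 484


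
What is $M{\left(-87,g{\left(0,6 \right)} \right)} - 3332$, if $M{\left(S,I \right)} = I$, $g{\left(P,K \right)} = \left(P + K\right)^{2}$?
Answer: $-3296$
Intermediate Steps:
$g{\left(P,K \right)} = \left(K + P\right)^{2}$
$M{\left(-87,g{\left(0,6 \right)} \right)} - 3332 = \left(6 + 0\right)^{2} - 3332 = 6^{2} - 3332 = 36 - 3332 = -3296$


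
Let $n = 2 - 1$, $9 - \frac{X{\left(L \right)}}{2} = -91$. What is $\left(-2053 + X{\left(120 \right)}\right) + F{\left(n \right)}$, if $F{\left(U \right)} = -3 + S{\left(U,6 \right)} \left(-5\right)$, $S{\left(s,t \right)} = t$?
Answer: $-1886$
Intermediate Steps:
$X{\left(L \right)} = 200$ ($X{\left(L \right)} = 18 - -182 = 18 + 182 = 200$)
$n = 1$ ($n = 2 - 1 = 1$)
$F{\left(U \right)} = -33$ ($F{\left(U \right)} = -3 + 6 \left(-5\right) = -3 - 30 = -33$)
$\left(-2053 + X{\left(120 \right)}\right) + F{\left(n \right)} = \left(-2053 + 200\right) - 33 = -1853 - 33 = -1886$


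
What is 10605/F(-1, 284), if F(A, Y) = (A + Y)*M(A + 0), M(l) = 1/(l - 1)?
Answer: -21210/283 ≈ -74.947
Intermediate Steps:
M(l) = 1/(-1 + l)
F(A, Y) = (A + Y)/(-1 + A) (F(A, Y) = (A + Y)/(-1 + (A + 0)) = (A + Y)/(-1 + A))
10605/F(-1, 284) = 10605/(((-1 + 284)/(-1 - 1))) = 10605/((283/(-2))) = 10605/((-½*283)) = 10605/(-283/2) = 10605*(-2/283) = -21210/283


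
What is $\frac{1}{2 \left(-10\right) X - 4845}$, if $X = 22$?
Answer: $- \frac{1}{5285} \approx -0.00018921$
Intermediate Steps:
$\frac{1}{2 \left(-10\right) X - 4845} = \frac{1}{2 \left(-10\right) 22 - 4845} = \frac{1}{\left(-20\right) 22 - 4845} = \frac{1}{-440 - 4845} = \frac{1}{-5285} = - \frac{1}{5285}$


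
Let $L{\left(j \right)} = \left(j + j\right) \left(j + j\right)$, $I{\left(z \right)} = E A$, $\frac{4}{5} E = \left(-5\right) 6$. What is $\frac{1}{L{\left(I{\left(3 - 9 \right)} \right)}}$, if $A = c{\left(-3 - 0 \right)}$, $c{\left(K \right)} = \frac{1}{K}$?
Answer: $\frac{1}{625} \approx 0.0016$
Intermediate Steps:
$E = - \frac{75}{2}$ ($E = \frac{5 \left(\left(-5\right) 6\right)}{4} = \frac{5}{4} \left(-30\right) = - \frac{75}{2} \approx -37.5$)
$A = - \frac{1}{3}$ ($A = \frac{1}{-3 - 0} = \frac{1}{-3 + 0} = \frac{1}{-3} = - \frac{1}{3} \approx -0.33333$)
$I{\left(z \right)} = \frac{25}{2}$ ($I{\left(z \right)} = \left(- \frac{75}{2}\right) \left(- \frac{1}{3}\right) = \frac{25}{2}$)
$L{\left(j \right)} = 4 j^{2}$ ($L{\left(j \right)} = 2 j 2 j = 4 j^{2}$)
$\frac{1}{L{\left(I{\left(3 - 9 \right)} \right)}} = \frac{1}{4 \left(\frac{25}{2}\right)^{2}} = \frac{1}{4 \cdot \frac{625}{4}} = \frac{1}{625}$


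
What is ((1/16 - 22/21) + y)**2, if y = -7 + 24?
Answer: 28955161/112896 ≈ 256.48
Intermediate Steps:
y = 17
((1/16 - 22/21) + y)**2 = ((1/16 - 22/21) + 17)**2 = (-331/336 + 17)**2 = (5381/336)**2 = 28955161/112896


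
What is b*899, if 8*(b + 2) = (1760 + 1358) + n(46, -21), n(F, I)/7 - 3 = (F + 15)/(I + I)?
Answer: 16790623/48 ≈ 3.4980e+5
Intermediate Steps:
n(F, I) = 21 + 7*(15 + F)/(2*I) (n(F, I) = 21 + 7*((F + 15)/(I + I)) = 21 + 7*((15 + F)/((2*I))) = 21 + 7*((15 + F)*(1/(2*I))) = 21 + 7*((15 + F)/(2*I)) = 21 + 7*(15 + F)/(2*I))
b = 18677/48 (b = -2 + ((1760 + 1358) + (7/2)*(15 + 46 + 6*(-21))/(-21))/8 = -2 + (3118 + (7/2)*(-1/21)*(15 + 46 - 126))/8 = -2 + (3118 + (7/2)*(-1/21)*(-65))/8 = -2 + (3118 + 65/6)/8 = -2 + (1/8)*(18773/6) = -2 + 18773/48 = 18677/48 ≈ 389.10)
b*899 = (18677/48)*899 = 16790623/48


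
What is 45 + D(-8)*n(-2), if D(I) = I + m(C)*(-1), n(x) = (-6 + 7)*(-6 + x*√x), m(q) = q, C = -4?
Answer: 69 + 8*I*√2 ≈ 69.0 + 11.314*I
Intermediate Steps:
n(x) = -6 + x^(3/2) (n(x) = 1*(-6 + x^(3/2)) = -6 + x^(3/2))
D(I) = 4 + I (D(I) = I - 4*(-1) = I + 4 = 4 + I)
45 + D(-8)*n(-2) = 45 + (4 - 8)*(-6 + (-2)^(3/2)) = 45 - 4*(-6 - 2*I*√2) = 45 + (24 + 8*I*√2) = 69 + 8*I*√2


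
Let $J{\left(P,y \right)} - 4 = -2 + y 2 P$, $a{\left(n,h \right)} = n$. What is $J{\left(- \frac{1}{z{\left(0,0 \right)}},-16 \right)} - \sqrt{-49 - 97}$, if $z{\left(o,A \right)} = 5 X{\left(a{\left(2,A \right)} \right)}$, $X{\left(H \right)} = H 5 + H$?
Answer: $\frac{38}{15} - i \sqrt{146} \approx 2.5333 - 12.083 i$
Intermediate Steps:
$X{\left(H \right)} = 6 H$ ($X{\left(H \right)} = 5 H + H = 6 H$)
$z{\left(o,A \right)} = 60$ ($z{\left(o,A \right)} = 5 \cdot 6 \cdot 2 = 5 \cdot 12 = 60$)
$J{\left(P,y \right)} = 2 + 2 P y$ ($J{\left(P,y \right)} = 4 + \left(-2 + y 2 P\right) = 4 + \left(-2 + 2 P y\right) = 2 + 2 P y$)
$J{\left(- \frac{1}{z{\left(0,0 \right)}},-16 \right)} - \sqrt{-49 - 97} = \left(2 + 2 \left(- \frac{1}{60}\right) \left(-16\right)\right) - \sqrt{-49 - 97} = \left(2 + 2 \left(\left(-1\right) \frac{1}{60}\right) \left(-16\right)\right) - \sqrt{-146} = \left(2 + 2 \left(- \frac{1}{60}\right) \left(-16\right)\right) - i \sqrt{146} = \left(2 + \frac{8}{15}\right) - i \sqrt{146} = \frac{38}{15} - i \sqrt{146}$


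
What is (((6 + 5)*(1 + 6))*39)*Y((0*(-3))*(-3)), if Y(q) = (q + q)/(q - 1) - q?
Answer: 0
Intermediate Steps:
Y(q) = -q + 2*q/(-1 + q) (Y(q) = (2*q)/(-1 + q) - q = 2*q/(-1 + q) - q = -q + 2*q/(-1 + q))
(((6 + 5)*(1 + 6))*39)*Y((0*(-3))*(-3)) = (((6 + 5)*(1 + 6))*39)*(((0*(-3))*(-3))*(3 - 0*(-3)*(-3))/(-1 + (0*(-3))*(-3))) = ((11*7)*39)*((0*(-3))*(3 - 0*(-3))/(-1 + 0*(-3))) = (77*39)*(0*(3 - 1*0)/(-1 + 0)) = 3003*(0*(3 + 0)/(-1)) = 3003*(0*(-1)*3) = 3003*0 = 0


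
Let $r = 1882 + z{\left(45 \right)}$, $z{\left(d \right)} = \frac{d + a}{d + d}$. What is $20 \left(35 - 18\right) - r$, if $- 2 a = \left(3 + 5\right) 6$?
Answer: $- \frac{46267}{30} \approx -1542.2$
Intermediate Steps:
$a = -24$ ($a = - \frac{\left(3 + 5\right) 6}{2} = - \frac{8 \cdot 6}{2} = \left(- \frac{1}{2}\right) 48 = -24$)
$z{\left(d \right)} = \frac{-24 + d}{2 d}$ ($z{\left(d \right)} = \frac{d - 24}{d + d} = \frac{-24 + d}{2 d}$)
$r = \frac{56467}{30}$ ($r = 1882 + \frac{-24 + 45}{2 \cdot 45} = 1882 + \frac{1}{2} \cdot \frac{1}{45} \cdot 21 = 1882 + \frac{7}{30} = \frac{56467}{30} \approx 1882.2$)
$20 \left(35 - 18\right) - r = 20 \left(35 - 18\right) - \frac{56467}{30} = 20 \cdot 17 - \frac{56467}{30} = 340 - \frac{56467}{30} = - \frac{46267}{30}$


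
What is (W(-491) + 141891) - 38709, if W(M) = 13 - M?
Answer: 103686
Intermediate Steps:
(W(-491) + 141891) - 38709 = ((13 - 1*(-491)) + 141891) - 38709 = ((13 + 491) + 141891) - 38709 = (504 + 141891) - 38709 = 142395 - 38709 = 103686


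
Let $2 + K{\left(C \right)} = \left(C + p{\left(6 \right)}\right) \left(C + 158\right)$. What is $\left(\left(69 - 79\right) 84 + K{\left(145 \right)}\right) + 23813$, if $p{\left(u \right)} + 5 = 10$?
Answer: $68421$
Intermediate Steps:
$p{\left(u \right)} = 5$ ($p{\left(u \right)} = -5 + 10 = 5$)
$K{\left(C \right)} = -2 + \left(5 + C\right) \left(158 + C\right)$ ($K{\left(C \right)} = -2 + \left(C + 5\right) \left(C + 158\right) = -2 + \left(5 + C\right) \left(158 + C\right)$)
$\left(\left(69 - 79\right) 84 + K{\left(145 \right)}\right) + 23813 = \left(\left(69 - 79\right) 84 + \left(788 + 145^{2} + 163 \cdot 145\right)\right) + 23813 = \left(\left(69 - 79\right) 84 + \left(788 + 21025 + 23635\right)\right) + 23813 = \left(\left(-10\right) 84 + 45448\right) + 23813 = \left(-840 + 45448\right) + 23813 = 44608 + 23813 = 68421$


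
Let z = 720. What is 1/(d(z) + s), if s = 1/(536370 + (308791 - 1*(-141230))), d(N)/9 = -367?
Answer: -986391/3258049472 ≈ -0.00030276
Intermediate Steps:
d(N) = -3303 (d(N) = 9*(-367) = -3303)
s = 1/986391 (s = 1/(536370 + (308791 + 141230)) = 1/(536370 + 450021) = 1/986391 ≈ 1.0138e-6)
1/(d(z) + s) = 1/(-3303 + 1/986391) = 1/(-3258049472/986391) = -986391/3258049472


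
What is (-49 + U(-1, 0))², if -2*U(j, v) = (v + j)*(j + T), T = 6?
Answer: 8649/4 ≈ 2162.3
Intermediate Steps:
U(j, v) = -(6 + j)*(j + v)/2 (U(j, v) = -(v + j)*(j + 6)/2 = -(j + v)*(6 + j)/2 = -(6 + j)*(j + v)/2)
(-49 + U(-1, 0))² = (-49 + (-3*(-1) - 3*0 - ½*(-1)² - ½*(-1)*0))² = (-49 + (3 + 0 - ½*1 + 0))² = (-49 + (3 + 0 - ½ + 0))² = (-49 + 5/2)² = (-93/2)² = 8649/4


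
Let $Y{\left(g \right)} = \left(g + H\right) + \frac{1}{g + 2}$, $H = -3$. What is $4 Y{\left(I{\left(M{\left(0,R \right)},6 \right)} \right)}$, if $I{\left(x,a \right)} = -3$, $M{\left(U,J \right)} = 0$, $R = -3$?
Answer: $-28$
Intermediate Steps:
$Y{\left(g \right)} = -3 + g + \frac{1}{2 + g}$ ($Y{\left(g \right)} = \left(g - 3\right) + \frac{1}{g + 2} = \left(-3 + g\right) + \frac{1}{2 + g} = -3 + g + \frac{1}{2 + g}$)
$4 Y{\left(I{\left(M{\left(0,R \right)},6 \right)} \right)} = 4 \frac{-5 + \left(-3\right)^{2} - -3}{2 - 3} = 4 \frac{-5 + 9 + 3}{-1} = 4 \left(\left(-1\right) 7\right) = 4 \left(-7\right) = -28$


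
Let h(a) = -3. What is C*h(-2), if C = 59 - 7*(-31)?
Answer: -828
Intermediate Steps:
C = 276 (C = 59 + 217 = 276)
C*h(-2) = 276*(-3) = -828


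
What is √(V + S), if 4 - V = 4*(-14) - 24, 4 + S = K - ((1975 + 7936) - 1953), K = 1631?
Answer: I*√6247 ≈ 79.038*I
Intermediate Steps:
S = -6331 (S = -4 + (1631 - ((1975 + 7936) - 1953)) = -4 + (1631 - (9911 - 1953)) = -4 + (1631 - 1*7958) = -4 + (1631 - 7958) = -4 - 6327 = -6331)
V = 84 (V = 4 - (4*(-14) - 24) = 4 - (-56 - 24) = 4 - 1*(-80) = 4 + 80 = 84)
√(V + S) = √(84 - 6331) = √(-6247) = I*√6247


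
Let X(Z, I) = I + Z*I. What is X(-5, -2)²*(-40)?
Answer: -2560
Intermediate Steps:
X(Z, I) = I + I*Z
X(-5, -2)²*(-40) = (-2*(1 - 5))²*(-40) = (-2*(-4))²*(-40) = 8²*(-40) = 64*(-40) = -2560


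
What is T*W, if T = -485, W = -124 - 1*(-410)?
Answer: -138710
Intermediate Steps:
W = 286 (W = -124 + 410 = 286)
T*W = -485*286 = -138710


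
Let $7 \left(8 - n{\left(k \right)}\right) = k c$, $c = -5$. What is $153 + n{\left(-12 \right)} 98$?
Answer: $97$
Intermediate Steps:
$n{\left(k \right)} = 8 + \frac{5 k}{7}$ ($n{\left(k \right)} = 8 - \frac{k \left(-5\right)}{7} = 8 - \frac{\left(-5\right) k}{7} = 8 + \frac{5 k}{7}$)
$153 + n{\left(-12 \right)} 98 = 153 + \left(8 + \frac{5}{7} \left(-12\right)\right) 98 = 153 + \left(8 - \frac{60}{7}\right) 98 = 153 - 56 = 97$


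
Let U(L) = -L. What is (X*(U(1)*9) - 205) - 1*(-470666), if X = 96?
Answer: 469597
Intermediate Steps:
(X*(U(1)*9) - 205) - 1*(-470666) = (96*(-1*1*9) - 205) - 1*(-470666) = (96*(-1*9) - 205) + 470666 = (96*(-9) - 205) + 470666 = (-864 - 205) + 470666 = -1069 + 470666 = 469597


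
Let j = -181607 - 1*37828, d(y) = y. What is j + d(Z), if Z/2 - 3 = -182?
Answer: -219793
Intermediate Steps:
Z = -358 (Z = 6 + 2*(-182) = 6 - 364 = -358)
j = -219435 (j = -181607 - 37828 = -219435)
j + d(Z) = -219435 - 358 = -219793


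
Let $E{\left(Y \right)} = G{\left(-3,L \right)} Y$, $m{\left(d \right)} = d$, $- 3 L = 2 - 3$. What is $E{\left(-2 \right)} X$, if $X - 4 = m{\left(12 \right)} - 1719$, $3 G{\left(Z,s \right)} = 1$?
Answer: $\frac{3406}{3} \approx 1135.3$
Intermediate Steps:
$L = \frac{1}{3}$ ($L = - \frac{2 - 3}{3} = \left(- \frac{1}{3}\right) \left(-1\right) = \frac{1}{3} \approx 0.33333$)
$G{\left(Z,s \right)} = \frac{1}{3}$ ($G{\left(Z,s \right)} = \frac{1}{3} \cdot 1 = \frac{1}{3}$)
$E{\left(Y \right)} = \frac{Y}{3}$
$X = -1703$ ($X = 4 + \left(12 - 1719\right) = 4 - 1707 = -1703$)
$E{\left(-2 \right)} X = \frac{1}{3} \left(-2\right) \left(-1703\right) = \left(- \frac{2}{3}\right) \left(-1703\right) = \frac{3406}{3}$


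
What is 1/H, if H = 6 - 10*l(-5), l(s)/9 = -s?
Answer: -1/444 ≈ -0.0022523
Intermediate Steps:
l(s) = -9*s (l(s) = 9*(-s) = -9*s)
H = -444 (H = 6 - (-90)*(-5) = 6 - 10*45 = 6 - 450 = -444)
1/H = 1/(-444) = -1/444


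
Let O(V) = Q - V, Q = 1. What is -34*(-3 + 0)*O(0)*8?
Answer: 816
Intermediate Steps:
O(V) = 1 - V
-34*(-3 + 0)*O(0)*8 = -34*(-3 + 0)*(1 - 1*0)*8 = -(-102)*(1 + 0)*8 = -(-102)*8 = -34*(-3)*8 = 102*8 = 816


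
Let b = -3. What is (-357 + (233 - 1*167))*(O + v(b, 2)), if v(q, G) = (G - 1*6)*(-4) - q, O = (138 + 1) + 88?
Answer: -71586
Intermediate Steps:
O = 227 (O = 139 + 88 = 227)
v(q, G) = 24 - q - 4*G (v(q, G) = (G - 6)*(-4) - q = (-6 + G)*(-4) - q = (24 - 4*G) - q = 24 - q - 4*G)
(-357 + (233 - 1*167))*(O + v(b, 2)) = (-357 + (233 - 1*167))*(227 + (24 - 1*(-3) - 4*2)) = (-357 + (233 - 167))*(227 + (24 + 3 - 8)) = (-357 + 66)*(227 + 19) = -291*246 = -71586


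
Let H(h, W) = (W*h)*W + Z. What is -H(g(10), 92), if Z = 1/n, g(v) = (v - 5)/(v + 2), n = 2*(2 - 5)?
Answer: -7053/2 ≈ -3526.5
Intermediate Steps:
n = -6 (n = 2*(-3) = -6)
g(v) = (-5 + v)/(2 + v)
Z = -1/6 (Z = 1/(-6) = -1/6 ≈ -0.16667)
H(h, W) = -1/6 + h*W**2 (H(h, W) = (W*h)*W - 1/6 = h*W**2 - 1/6 = -1/6 + h*W**2)
-H(g(10), 92) = -(-1/6 + ((-5 + 10)/(2 + 10))*92**2) = -(-1/6 + (5/12)*8464) = -(-1/6 + 10580/3) = -1*7053/2 = -7053/2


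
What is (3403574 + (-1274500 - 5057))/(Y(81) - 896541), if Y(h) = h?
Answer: -2124017/896460 ≈ -2.3693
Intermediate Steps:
(3403574 + (-1274500 - 5057))/(Y(81) - 896541) = (3403574 + (-1274500 - 5057))/(81 - 896541) = (3403574 - 1279557)/(-896460) = 2124017*(-1/896460) = -2124017/896460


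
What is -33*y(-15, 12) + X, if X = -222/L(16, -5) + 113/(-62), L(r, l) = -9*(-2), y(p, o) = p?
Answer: 89437/186 ≈ 480.84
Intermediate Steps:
L(r, l) = 18
X = -2633/186 (X = -222/18 + 113/(-62) = -222*1/18 + 113*(-1/62) = -37/3 - 113/62 = -2633/186 ≈ -14.156)
-33*y(-15, 12) + X = -33*(-15) - 2633/186 = 495 - 2633/186 = 89437/186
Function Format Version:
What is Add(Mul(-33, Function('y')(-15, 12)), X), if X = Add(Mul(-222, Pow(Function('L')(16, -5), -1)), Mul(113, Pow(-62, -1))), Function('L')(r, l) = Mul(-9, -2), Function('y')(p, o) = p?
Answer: Rational(89437, 186) ≈ 480.84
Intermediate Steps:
Function('L')(r, l) = 18
X = Rational(-2633, 186) (X = Add(Mul(-222, Pow(18, -1)), Mul(113, Pow(-62, -1))) = Add(Mul(-222, Rational(1, 18)), Mul(113, Rational(-1, 62))) = Add(Rational(-37, 3), Rational(-113, 62)) = Rational(-2633, 186) ≈ -14.156)
Add(Mul(-33, Function('y')(-15, 12)), X) = Add(Mul(-33, -15), Rational(-2633, 186)) = Add(495, Rational(-2633, 186)) = Rational(89437, 186)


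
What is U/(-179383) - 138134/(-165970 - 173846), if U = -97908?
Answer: 29024798125/30478606764 ≈ 0.95230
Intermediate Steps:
U/(-179383) - 138134/(-165970 - 173846) = -97908/(-179383) - 138134/(-165970 - 173846) = -97908*(-1/179383) - 138134/(-339816) = 97908/179383 - 138134*(-1/339816) = 97908/179383 + 69067/169908 = 29024798125/30478606764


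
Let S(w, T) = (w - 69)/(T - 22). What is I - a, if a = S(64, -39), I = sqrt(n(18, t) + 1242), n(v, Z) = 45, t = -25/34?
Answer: -5/61 + 3*sqrt(143) ≈ 35.793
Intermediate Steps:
S(w, T) = (-69 + w)/(-22 + T)
t = -25/34 (t = -25*1/34 = -25/34 ≈ -0.73529)
I = 3*sqrt(143) (I = sqrt(45 + 1242) = sqrt(1287) = 3*sqrt(143) ≈ 35.875)
a = 5/61 (a = (-69 + 64)/(-22 - 39) = -5/(-61) = -1/61*(-5) = 5/61 ≈ 0.081967)
I - a = 3*sqrt(143) - 1*5/61 = 3*sqrt(143) - 5/61 = -5/61 + 3*sqrt(143)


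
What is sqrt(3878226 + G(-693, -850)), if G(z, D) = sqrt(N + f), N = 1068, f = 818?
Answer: sqrt(3878226 + sqrt(1886)) ≈ 1969.3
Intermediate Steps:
G(z, D) = sqrt(1886) (G(z, D) = sqrt(1068 + 818) = sqrt(1886))
sqrt(3878226 + G(-693, -850)) = sqrt(3878226 + sqrt(1886))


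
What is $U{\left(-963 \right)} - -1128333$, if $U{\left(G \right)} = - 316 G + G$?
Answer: $1431678$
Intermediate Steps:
$U{\left(G \right)} = - 315 G$
$U{\left(-963 \right)} - -1128333 = \left(-315\right) \left(-963\right) - -1128333 = 303345 + 1128333 = 1431678$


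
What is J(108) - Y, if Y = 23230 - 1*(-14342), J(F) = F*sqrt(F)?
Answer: -37572 + 648*sqrt(3) ≈ -36450.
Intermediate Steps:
J(F) = F**(3/2)
Y = 37572 (Y = 23230 + 14342 = 37572)
J(108) - Y = 108**(3/2) - 1*37572 = 648*sqrt(3) - 37572 = -37572 + 648*sqrt(3)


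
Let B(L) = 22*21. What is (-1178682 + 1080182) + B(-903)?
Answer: -98038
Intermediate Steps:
B(L) = 462
(-1178682 + 1080182) + B(-903) = (-1178682 + 1080182) + 462 = -98500 + 462 = -98038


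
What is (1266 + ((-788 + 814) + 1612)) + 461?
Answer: 3365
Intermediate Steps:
(1266 + ((-788 + 814) + 1612)) + 461 = (1266 + (26 + 1612)) + 461 = (1266 + 1638) + 461 = 2904 + 461 = 3365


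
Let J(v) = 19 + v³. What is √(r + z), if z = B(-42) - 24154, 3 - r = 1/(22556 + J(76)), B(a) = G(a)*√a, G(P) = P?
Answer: √(-5144871243051302 - 8947231675242*I*√42)/461551 ≈ 0.87573 - 155.41*I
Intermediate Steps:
B(a) = a^(3/2) (B(a) = a*√a = a^(3/2))
r = 1384652/461551 (r = 3 - 1/(22556 + (19 + 76³)) = 3 - 1/(22556 + (19 + 438976)) = 3 - 1/(22556 + 438995) = 3 - 1/461551 = 1384652/461551 ≈ 3.0000)
z = -24154 - 42*I*√42 (z = (-42)^(3/2) - 24154 = -42*I*√42 - 24154 = -24154 - 42*I*√42 ≈ -24154.0 - 272.19*I)
√(r + z) = √(1384652/461551 + (-24154 - 42*I*√42)) = √(-11146918202/461551 - 42*I*√42)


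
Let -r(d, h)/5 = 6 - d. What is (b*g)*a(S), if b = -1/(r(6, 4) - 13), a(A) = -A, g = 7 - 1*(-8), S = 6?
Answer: -90/13 ≈ -6.9231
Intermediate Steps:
g = 15 (g = 7 + 8 = 15)
r(d, h) = -30 + 5*d (r(d, h) = -5*(6 - d) = -30 + 5*d)
b = 1/13 (b = -1/((-30 + 5*6) - 13) = -1/((-30 + 30) - 13) = -1/(0 - 13) = -1/(-13) = -1*(-1/13) = 1/13 ≈ 0.076923)
(b*g)*a(S) = ((1/13)*15)*(-1*6) = (15/13)*(-6) = -90/13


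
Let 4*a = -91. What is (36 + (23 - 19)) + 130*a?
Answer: -5835/2 ≈ -2917.5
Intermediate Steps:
a = -91/4 (a = (¼)*(-91) = -91/4 ≈ -22.750)
(36 + (23 - 19)) + 130*a = (36 + (23 - 19)) + 130*(-91/4) = (36 + 4) - 5915/2 = 40 - 5915/2 = -5835/2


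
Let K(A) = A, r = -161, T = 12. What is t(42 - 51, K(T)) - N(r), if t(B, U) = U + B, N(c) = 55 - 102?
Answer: 50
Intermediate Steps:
N(c) = -47
t(B, U) = B + U
t(42 - 51, K(T)) - N(r) = ((42 - 51) + 12) - 1*(-47) = (-9 + 12) + 47 = 3 + 47 = 50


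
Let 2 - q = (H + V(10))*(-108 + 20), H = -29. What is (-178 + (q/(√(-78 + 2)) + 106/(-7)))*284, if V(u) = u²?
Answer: -383968/7 - 887500*I*√19/19 ≈ -54853.0 - 2.0361e+5*I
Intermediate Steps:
q = 6250 (q = 2 - (-29 + 10²)*(-108 + 20) = 2 - (-29 + 100)*(-88) = 2 - 71*(-88) = 2 - 1*(-6248) = 2 + 6248 = 6250)
(-178 + (q/(√(-78 + 2)) + 106/(-7)))*284 = (-178 + (6250/(√(-78 + 2)) + 106/(-7)))*284 = (-178 + (6250/(√(-76)) + 106*(-⅐)))*284 = (-178 + (6250/((2*I*√19)) - 106/7))*284 = (-178 + (6250*(-I*√19/38) - 106/7))*284 = (-178 + (-3125*I*√19/19 - 106/7))*284 = (-178 + (-106/7 - 3125*I*√19/19))*284 = (-1352/7 - 3125*I*√19/19)*284 = -383968/7 - 887500*I*√19/19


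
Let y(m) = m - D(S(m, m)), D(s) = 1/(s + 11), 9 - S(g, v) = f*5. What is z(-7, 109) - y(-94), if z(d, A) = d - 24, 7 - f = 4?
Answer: 316/5 ≈ 63.200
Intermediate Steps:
f = 3 (f = 7 - 1*4 = 7 - 4 = 3)
z(d, A) = -24 + d
S(g, v) = -6 (S(g, v) = 9 - 3*5 = 9 - 1*15 = 9 - 15 = -6)
D(s) = 1/(11 + s)
y(m) = -1/5 + m (y(m) = m - 1/(11 - 6) = m - 1/5 = -1/5 + m)
z(-7, 109) - y(-94) = (-24 - 7) - (-1/5 - 94) = -31 - 1*(-471/5) = -31 + 471/5 = 316/5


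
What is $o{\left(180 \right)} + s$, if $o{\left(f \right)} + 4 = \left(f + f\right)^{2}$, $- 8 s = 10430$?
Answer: $\frac{513169}{4} \approx 1.2829 \cdot 10^{5}$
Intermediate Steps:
$s = - \frac{5215}{4}$ ($s = \left(- \frac{1}{8}\right) 10430 = - \frac{5215}{4} \approx -1303.8$)
$o{\left(f \right)} = -4 + 4 f^{2}$ ($o{\left(f \right)} = -4 + \left(f + f\right)^{2} = -4 + \left(2 f\right)^{2} = -4 + 4 f^{2}$)
$o{\left(180 \right)} + s = \left(-4 + 4 \cdot 180^{2}\right) - \frac{5215}{4} = \left(-4 + 4 \cdot 32400\right) - \frac{5215}{4} = \left(-4 + 129600\right) - \frac{5215}{4} = 129596 - \frac{5215}{4} = \frac{513169}{4}$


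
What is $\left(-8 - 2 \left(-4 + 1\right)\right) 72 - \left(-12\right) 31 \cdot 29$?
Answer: $10644$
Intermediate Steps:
$\left(-8 - 2 \left(-4 + 1\right)\right) 72 - \left(-12\right) 31 \cdot 29 = \left(-8 - -6\right) 72 - \left(-372\right) 29 = \left(-8 + 6\right) 72 - -10788 = \left(-2\right) 72 + 10788 = -144 + 10788 = 10644$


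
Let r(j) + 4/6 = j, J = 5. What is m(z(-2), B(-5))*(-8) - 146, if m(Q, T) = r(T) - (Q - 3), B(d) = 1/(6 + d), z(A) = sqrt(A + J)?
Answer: -518/3 + 8*sqrt(3) ≈ -158.81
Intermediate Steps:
z(A) = sqrt(5 + A) (z(A) = sqrt(A + 5) = sqrt(5 + A))
r(j) = -2/3 + j
m(Q, T) = 7/3 + T - Q (m(Q, T) = (-2/3 + T) - (Q - 3) = (-2/3 + T) - (-3 + Q) = (-2/3 + T) + (3 - Q) = 7/3 + T - Q)
m(z(-2), B(-5))*(-8) - 146 = (7/3 + 1/(6 - 5) - sqrt(5 - 2))*(-8) - 146 = (7/3 + 1/1 - sqrt(3))*(-8) - 146 = (7/3 + 1 - sqrt(3))*(-8) - 146 = (10/3 - sqrt(3))*(-8) - 146 = (-80/3 + 8*sqrt(3)) - 146 = -518/3 + 8*sqrt(3)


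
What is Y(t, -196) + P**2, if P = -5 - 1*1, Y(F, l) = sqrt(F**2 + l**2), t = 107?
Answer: 36 + sqrt(49865) ≈ 259.30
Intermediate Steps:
P = -6 (P = -5 - 1 = -6)
Y(t, -196) + P**2 = sqrt(107**2 + (-196)**2) + (-6)**2 = sqrt(11449 + 38416) + 36 = sqrt(49865) + 36 = 36 + sqrt(49865)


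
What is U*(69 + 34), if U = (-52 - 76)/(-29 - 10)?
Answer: 13184/39 ≈ 338.05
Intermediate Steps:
U = 128/39 (U = -128/(-39) = -128*(-1/39) = 128/39 ≈ 3.2821)
U*(69 + 34) = 128*(69 + 34)/39 = (128/39)*103 = 13184/39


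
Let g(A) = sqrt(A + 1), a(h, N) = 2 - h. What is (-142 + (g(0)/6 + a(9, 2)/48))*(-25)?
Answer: 170375/48 ≈ 3549.5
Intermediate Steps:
g(A) = sqrt(1 + A)
(-142 + (g(0)/6 + a(9, 2)/48))*(-25) = (-142 + (sqrt(1 + 0)/6 + (2 - 1*9)/48))*(-25) = (-142 + (sqrt(1)*(1/6) + (2 - 9)*(1/48)))*(-25) = (-142 + (1*(1/6) - 7*1/48))*(-25) = (-142 + (1/6 - 7/48))*(-25) = (-142 + 1/48)*(-25) = -6815/48*(-25) = 170375/48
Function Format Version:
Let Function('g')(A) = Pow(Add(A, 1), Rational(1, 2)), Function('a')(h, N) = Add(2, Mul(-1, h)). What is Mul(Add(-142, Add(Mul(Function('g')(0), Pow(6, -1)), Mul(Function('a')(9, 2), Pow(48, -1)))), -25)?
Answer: Rational(170375, 48) ≈ 3549.5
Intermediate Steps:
Function('g')(A) = Pow(Add(1, A), Rational(1, 2))
Mul(Add(-142, Add(Mul(Function('g')(0), Pow(6, -1)), Mul(Function('a')(9, 2), Pow(48, -1)))), -25) = Mul(Add(-142, Add(Mul(Pow(Add(1, 0), Rational(1, 2)), Pow(6, -1)), Mul(Add(2, Mul(-1, 9)), Pow(48, -1)))), -25) = Mul(Add(-142, Add(Mul(Pow(1, Rational(1, 2)), Rational(1, 6)), Mul(Add(2, -9), Rational(1, 48)))), -25) = Mul(Add(-142, Add(Mul(1, Rational(1, 6)), Mul(-7, Rational(1, 48)))), -25) = Mul(Add(-142, Add(Rational(1, 6), Rational(-7, 48))), -25) = Mul(Add(-142, Rational(1, 48)), -25) = Mul(Rational(-6815, 48), -25) = Rational(170375, 48)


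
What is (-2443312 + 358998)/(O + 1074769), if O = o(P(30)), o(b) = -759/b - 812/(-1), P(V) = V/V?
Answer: -1042157/537411 ≈ -1.9392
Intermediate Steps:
P(V) = 1
o(b) = 812 - 759/b (o(b) = -759/b - 812*(-1) = -759/b + 812 = 812 - 759/b)
O = 53 (O = 812 - 759/1 = 812 - 759*1 = 812 - 759 = 53)
(-2443312 + 358998)/(O + 1074769) = (-2443312 + 358998)/(53 + 1074769) = -2084314/1074822 = -2084314*1/1074822 = -1042157/537411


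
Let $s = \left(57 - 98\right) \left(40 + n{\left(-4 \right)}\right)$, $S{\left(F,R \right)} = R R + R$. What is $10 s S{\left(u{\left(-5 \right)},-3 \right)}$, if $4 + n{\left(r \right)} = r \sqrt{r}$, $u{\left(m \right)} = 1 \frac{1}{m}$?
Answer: $-88560 + 19680 i \approx -88560.0 + 19680.0 i$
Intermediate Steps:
$u{\left(m \right)} = \frac{1}{m}$
$n{\left(r \right)} = -4 + r^{\frac{3}{2}}$ ($n{\left(r \right)} = -4 + r \sqrt{r} = -4 + r^{\frac{3}{2}}$)
$S{\left(F,R \right)} = R + R^{2}$ ($S{\left(F,R \right)} = R^{2} + R = R + R^{2}$)
$s = -1476 + 328 i$ ($s = \left(57 - 98\right) \left(40 - \left(4 - \left(-4\right)^{\frac{3}{2}}\right)\right) = - 41 \left(40 - \left(4 + 8 i\right)\right) = - 41 \left(36 - 8 i\right) = -1476 + 328 i \approx -1476.0 + 328.0 i$)
$10 s S{\left(u{\left(-5 \right)},-3 \right)} = 10 \left(-1476 + 328 i\right) \left(- 3 \left(1 - 3\right)\right) = \left(-14760 + 3280 i\right) \left(\left(-3\right) \left(-2\right)\right) = \left(-14760 + 3280 i\right) 6 = -88560 + 19680 i$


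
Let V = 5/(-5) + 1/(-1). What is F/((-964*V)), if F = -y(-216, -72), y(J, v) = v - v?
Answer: 0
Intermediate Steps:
y(J, v) = 0
V = -2 (V = 5*(-⅕) + 1*(-1) = -1 - 1 = -2)
F = 0 (F = -1*0 = 0)
F/((-964*V)) = 0/((-964*(-2))) = 0/1928 = 0*(1/1928) = 0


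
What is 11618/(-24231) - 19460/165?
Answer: -31563482/266541 ≈ -118.42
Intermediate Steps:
11618/(-24231) - 19460/165 = 11618*(-1/24231) - 19460*1/165 = -11618/24231 - 3892/33 = -31563482/266541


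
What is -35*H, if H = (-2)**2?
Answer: -140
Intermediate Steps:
H = 4
-35*H = -35*4 = -140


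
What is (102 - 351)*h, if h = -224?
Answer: 55776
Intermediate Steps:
(102 - 351)*h = (102 - 351)*(-224) = -249*(-224) = 55776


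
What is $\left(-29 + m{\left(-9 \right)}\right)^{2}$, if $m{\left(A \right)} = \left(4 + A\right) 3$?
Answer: $1936$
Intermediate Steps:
$m{\left(A \right)} = 12 + 3 A$
$\left(-29 + m{\left(-9 \right)}\right)^{2} = \left(-29 + \left(12 + 3 \left(-9\right)\right)\right)^{2} = \left(-29 + \left(12 - 27\right)\right)^{2} = \left(-29 - 15\right)^{2} = \left(-44\right)^{2} = 1936$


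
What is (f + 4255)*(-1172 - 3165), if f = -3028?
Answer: -5321499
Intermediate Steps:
(f + 4255)*(-1172 - 3165) = (-3028 + 4255)*(-1172 - 3165) = 1227*(-4337) = -5321499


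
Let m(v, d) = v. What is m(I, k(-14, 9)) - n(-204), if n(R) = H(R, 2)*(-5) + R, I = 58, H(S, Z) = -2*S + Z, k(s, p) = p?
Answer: 2312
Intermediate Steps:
H(S, Z) = Z - 2*S
n(R) = -10 + 11*R (n(R) = (2 - 2*R)*(-5) + R = (-10 + 10*R) + R = -10 + 11*R)
m(I, k(-14, 9)) - n(-204) = 58 - (-10 + 11*(-204)) = 58 - (-10 - 2244) = 58 - 1*(-2254) = 58 + 2254 = 2312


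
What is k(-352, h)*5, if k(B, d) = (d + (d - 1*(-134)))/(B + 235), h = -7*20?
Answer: 730/117 ≈ 6.2393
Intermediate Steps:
h = -140
k(B, d) = (134 + 2*d)/(235 + B) (k(B, d) = (d + (d + 134))/(235 + B) = (d + (134 + d))/(235 + B) = (134 + 2*d)/(235 + B))
k(-352, h)*5 = (2*(67 - 140)/(235 - 352))*5 = (2*(-73)/(-117))*5 = (2*(-1/117)*(-73))*5 = (146/117)*5 = 730/117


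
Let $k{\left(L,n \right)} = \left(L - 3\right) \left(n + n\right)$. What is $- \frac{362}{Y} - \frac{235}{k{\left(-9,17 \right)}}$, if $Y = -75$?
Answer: $\frac{18369}{3400} \approx 5.4026$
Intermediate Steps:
$k{\left(L,n \right)} = 2 n \left(-3 + L\right)$ ($k{\left(L,n \right)} = \left(-3 + L\right) 2 n = 2 n \left(-3 + L\right)$)
$- \frac{362}{Y} - \frac{235}{k{\left(-9,17 \right)}} = - \frac{362}{-75} - \frac{235}{2 \cdot 17 \left(-3 - 9\right)} = \left(-362\right) \left(- \frac{1}{75}\right) - \frac{235}{2 \cdot 17 \left(-12\right)} = \frac{362}{75} - \frac{235}{-408} = \frac{362}{75} - - \frac{235}{408} = \frac{362}{75} + \frac{235}{408} = \frac{18369}{3400}$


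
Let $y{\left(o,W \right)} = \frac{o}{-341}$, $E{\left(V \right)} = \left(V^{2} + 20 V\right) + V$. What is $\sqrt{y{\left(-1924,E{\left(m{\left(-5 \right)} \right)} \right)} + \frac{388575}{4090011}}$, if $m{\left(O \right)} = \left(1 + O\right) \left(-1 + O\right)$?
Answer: $\frac{\sqrt{1239988933366915721}}{464897917} \approx 2.3953$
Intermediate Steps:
$E{\left(V \right)} = V^{2} + 21 V$
$y{\left(o,W \right)} = - \frac{o}{341}$ ($y{\left(o,W \right)} = o \left(- \frac{1}{341}\right) = - \frac{o}{341}$)
$\sqrt{y{\left(-1924,E{\left(m{\left(-5 \right)} \right)} \right)} + \frac{388575}{4090011}} = \sqrt{\left(- \frac{1}{341}\right) \left(-1924\right) + \frac{388575}{4090011}} = \sqrt{\frac{1924}{341} + 388575 \cdot \frac{1}{4090011}} = \sqrt{\frac{1924}{341} + \frac{129525}{1363337}} = \sqrt{\frac{2667228413}{464897917}} = \frac{\sqrt{1239988933366915721}}{464897917}$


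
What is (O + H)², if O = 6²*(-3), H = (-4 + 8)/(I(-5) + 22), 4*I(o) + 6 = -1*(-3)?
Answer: 83978896/7225 ≈ 11623.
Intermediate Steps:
I(o) = -¾ (I(o) = -3/2 + (-1*(-3))/4 = -3/2 + (¼)*3 = -3/2 + ¾ = -¾)
H = 16/85 (H = (-4 + 8)/(-¾ + 22) = 4/(85/4) = 4*(4/85) = 16/85 ≈ 0.18824)
O = -108 (O = 36*(-3) = -108)
(O + H)² = (-108 + 16/85)² = (-9164/85)² = 83978896/7225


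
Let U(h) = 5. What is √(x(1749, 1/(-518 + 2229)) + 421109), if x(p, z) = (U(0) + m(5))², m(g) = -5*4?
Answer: √421334 ≈ 649.10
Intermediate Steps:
m(g) = -20
x(p, z) = 225 (x(p, z) = (5 - 20)² = (-15)² = 225)
√(x(1749, 1/(-518 + 2229)) + 421109) = √(225 + 421109) = √421334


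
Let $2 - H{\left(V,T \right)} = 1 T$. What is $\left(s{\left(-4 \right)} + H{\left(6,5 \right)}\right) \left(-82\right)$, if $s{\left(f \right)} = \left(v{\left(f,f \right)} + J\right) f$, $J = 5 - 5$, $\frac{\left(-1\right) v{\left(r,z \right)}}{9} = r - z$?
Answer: $246$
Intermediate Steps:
$v{\left(r,z \right)} = - 9 r + 9 z$ ($v{\left(r,z \right)} = - 9 \left(r - z\right) = - 9 r + 9 z$)
$H{\left(V,T \right)} = 2 - T$ ($H{\left(V,T \right)} = 2 - 1 T = 2 - T$)
$J = 0$
$s{\left(f \right)} = 0$ ($s{\left(f \right)} = \left(\left(- 9 f + 9 f\right) + 0\right) f = \left(0 + 0\right) f = 0 f = 0$)
$\left(s{\left(-4 \right)} + H{\left(6,5 \right)}\right) \left(-82\right) = \left(0 + \left(2 - 5\right)\right) \left(-82\right) = \left(0 - 3\right) \left(-82\right) = \left(-3\right) \left(-82\right) = 246$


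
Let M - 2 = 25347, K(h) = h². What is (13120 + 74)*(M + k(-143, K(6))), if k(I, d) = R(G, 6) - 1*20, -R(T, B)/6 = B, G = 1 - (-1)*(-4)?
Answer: 333715842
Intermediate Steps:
M = 25349 (M = 2 + 25347 = 25349)
G = -3 (G = 1 - 1*4 = 1 - 4 = -3)
R(T, B) = -6*B
k(I, d) = -56 (k(I, d) = -6*6 - 1*20 = -36 - 20 = -56)
(13120 + 74)*(M + k(-143, K(6))) = (13120 + 74)*(25349 - 56) = 13194*25293 = 333715842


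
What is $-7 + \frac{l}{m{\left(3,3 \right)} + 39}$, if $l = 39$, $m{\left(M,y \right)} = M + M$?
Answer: $- \frac{92}{15} \approx -6.1333$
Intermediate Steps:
$m{\left(M,y \right)} = 2 M$
$-7 + \frac{l}{m{\left(3,3 \right)} + 39} = -7 + \frac{39}{2 \cdot 3 + 39} = -7 + \frac{39}{6 + 39} = -7 + \frac{39}{45} = -7 + 39 \cdot \frac{1}{45} = -7 + \frac{13}{15} = - \frac{92}{15}$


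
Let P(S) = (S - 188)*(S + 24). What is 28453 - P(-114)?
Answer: 1273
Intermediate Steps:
P(S) = (-188 + S)*(24 + S)
28453 - P(-114) = 28453 - (-4512 + (-114)² - 164*(-114)) = 28453 - (-4512 + 12996 + 18696) = 28453 - 1*27180 = 28453 - 27180 = 1273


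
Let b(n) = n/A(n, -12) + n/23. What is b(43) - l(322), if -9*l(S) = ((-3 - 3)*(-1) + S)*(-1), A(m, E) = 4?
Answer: -19727/828 ≈ -23.825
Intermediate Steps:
b(n) = 27*n/92 (b(n) = n/4 + n/23 = 27*n/92)
l(S) = ⅔ + S/9 (l(S) = -((-3 - 3)*(-1) + S)*(-1)/9 = -(-6*(-1) + S)*(-1)/9 = -(6 + S)*(-1)/9 = -(-6 - S)/9 = ⅔ + S/9)
b(43) - l(322) = (27/92)*43 - (⅔ + (⅑)*322) = 1161/92 - (⅔ + 322/9) = 1161/92 - 1*328/9 = 1161/92 - 328/9 = -19727/828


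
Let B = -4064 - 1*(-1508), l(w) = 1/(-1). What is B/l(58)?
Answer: 2556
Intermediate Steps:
l(w) = -1
B = -2556 (B = -4064 + 1508 = -2556)
B/l(58) = -2556/(-1) = -2556*(-1) = 2556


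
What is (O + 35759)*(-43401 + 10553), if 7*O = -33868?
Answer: -7109785360/7 ≈ -1.0157e+9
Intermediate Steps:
O = -33868/7 (O = (⅐)*(-33868) = -33868/7 ≈ -4838.3)
(O + 35759)*(-43401 + 10553) = (-33868/7 + 35759)*(-43401 + 10553) = (216445/7)*(-32848) = -7109785360/7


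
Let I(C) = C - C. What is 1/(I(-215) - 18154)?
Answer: -1/18154 ≈ -5.5084e-5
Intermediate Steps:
I(C) = 0
1/(I(-215) - 18154) = 1/(0 - 18154) = 1/(-18154) = -1/18154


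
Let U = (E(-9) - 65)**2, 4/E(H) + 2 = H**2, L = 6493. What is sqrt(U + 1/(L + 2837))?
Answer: sqrt(2291750463401430)/737070 ≈ 64.949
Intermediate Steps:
E(H) = 4/(-2 + H**2)
U = 26327161/6241 (U = (4/(-2 + (-9)**2) - 65)**2 = (4/(-2 + 81) - 65)**2 = (4/79 - 65)**2 = (-5131/79)**2 = 26327161/6241 ≈ 4218.4)
sqrt(U + 1/(L + 2837)) = sqrt(26327161/6241 + 1/(6493 + 2837)) = sqrt(26327161/6241 + 1/9330) = sqrt(245632418371/58228530) = sqrt(2291750463401430)/737070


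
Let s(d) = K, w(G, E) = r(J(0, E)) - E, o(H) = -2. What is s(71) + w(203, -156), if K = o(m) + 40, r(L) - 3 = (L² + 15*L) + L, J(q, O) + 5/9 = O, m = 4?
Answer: 1798342/81 ≈ 22202.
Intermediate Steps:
J(q, O) = -5/9 + O
r(L) = 3 + L² + 16*L (r(L) = 3 + ((L² + 15*L) + L) = 3 + (L² + 16*L) = 3 + L² + 16*L)
K = 38 (K = -2 + 40 = 38)
w(G, E) = -53/9 + (-5/9 + E)² + 15*E (w(G, E) = (3 + (-5/9 + E)² + 16*(-5/9 + E)) - E = (3 + (-5/9 + E)² + (-80/9 + 16*E)) - E = (-53/9 + (-5/9 + E)² + 16*E) - E = -53/9 + (-5/9 + E)² + 15*E)
s(d) = 38
s(71) + w(203, -156) = 38 + (-452/81 + (-156)² + (125/9)*(-156)) = 38 + (-452/81 + 24336 - 6500/3) = 38 + 1795264/81 = 1798342/81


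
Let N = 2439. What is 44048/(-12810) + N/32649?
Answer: -234479927/69705615 ≈ -3.3639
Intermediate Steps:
44048/(-12810) + N/32649 = 44048/(-12810) + 2439/32649 = 44048*(-1/12810) + 2439*(1/32649) = -22024/6405 + 813/10883 = -234479927/69705615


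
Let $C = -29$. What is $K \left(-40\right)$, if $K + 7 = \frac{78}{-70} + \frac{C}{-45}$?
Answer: $\frac{18824}{63} \approx 298.79$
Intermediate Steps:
$K = - \frac{2353}{315}$ ($K = -7 + \left(\frac{78}{-70} - \frac{29}{-45}\right) = -7 + \left(78 \left(- \frac{1}{70}\right) - - \frac{29}{45}\right) = -7 + \left(- \frac{39}{35} + \frac{29}{45}\right) = -7 - \frac{148}{315} = - \frac{2353}{315} \approx -7.4698$)
$K \left(-40\right) = \left(- \frac{2353}{315}\right) \left(-40\right) = \frac{18824}{63}$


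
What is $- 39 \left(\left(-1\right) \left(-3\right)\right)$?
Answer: $-117$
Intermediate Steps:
$- 39 \left(\left(-1\right) \left(-3\right)\right) = \left(-39\right) 3 = -117$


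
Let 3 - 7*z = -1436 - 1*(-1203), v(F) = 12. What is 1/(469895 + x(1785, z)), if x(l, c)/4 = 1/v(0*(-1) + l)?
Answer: 3/1409686 ≈ 2.1281e-6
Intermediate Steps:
z = 236/7 (z = 3/7 - (-1436 - 1*(-1203))/7 = 3/7 - (-1436 + 1203)/7 = 3/7 - 1/7*(-233) = 3/7 + 233/7 = 236/7 ≈ 33.714)
x(l, c) = 1/3 (x(l, c) = 4/12 = 4*(1/12) = 1/3)
1/(469895 + x(1785, z)) = 1/(469895 + 1/3) = 1/(1409686/3) = 3/1409686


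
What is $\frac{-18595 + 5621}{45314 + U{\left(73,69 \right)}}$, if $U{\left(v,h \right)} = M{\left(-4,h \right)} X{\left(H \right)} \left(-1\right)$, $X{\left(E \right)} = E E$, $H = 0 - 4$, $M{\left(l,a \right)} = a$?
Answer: $- \frac{6487}{22105} \approx -0.29346$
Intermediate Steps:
$H = -4$ ($H = 0 - 4 = -4$)
$X{\left(E \right)} = E^{2}$
$U{\left(v,h \right)} = - 16 h$ ($U{\left(v,h \right)} = h \left(-4\right)^{2} \left(-1\right) = h 16 \left(-1\right) = 16 h \left(-1\right) = - 16 h$)
$\frac{-18595 + 5621}{45314 + U{\left(73,69 \right)}} = \frac{-18595 + 5621}{45314 - 1104} = - \frac{12974}{45314 - 1104} = - \frac{12974}{44210} = \left(-12974\right) \frac{1}{44210} = - \frac{6487}{22105}$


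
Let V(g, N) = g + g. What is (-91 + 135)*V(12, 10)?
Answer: 1056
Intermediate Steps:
V(g, N) = 2*g
(-91 + 135)*V(12, 10) = (-91 + 135)*(2*12) = 44*24 = 1056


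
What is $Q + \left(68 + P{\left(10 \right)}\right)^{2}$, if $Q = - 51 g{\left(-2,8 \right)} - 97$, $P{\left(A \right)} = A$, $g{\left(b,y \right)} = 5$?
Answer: $5732$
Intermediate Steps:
$Q = -352$ ($Q = \left(-51\right) 5 - 97 = -255 - 97 = -352$)
$Q + \left(68 + P{\left(10 \right)}\right)^{2} = -352 + \left(68 + 10\right)^{2} = -352 + 78^{2} = -352 + 6084 = 5732$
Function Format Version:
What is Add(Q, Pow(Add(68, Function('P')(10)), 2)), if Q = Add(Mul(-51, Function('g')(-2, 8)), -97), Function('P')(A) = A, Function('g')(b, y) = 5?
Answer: 5732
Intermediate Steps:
Q = -352 (Q = Add(Mul(-51, 5), -97) = Add(-255, -97) = -352)
Add(Q, Pow(Add(68, Function('P')(10)), 2)) = Add(-352, Pow(Add(68, 10), 2)) = Add(-352, Pow(78, 2)) = Add(-352, 6084) = 5732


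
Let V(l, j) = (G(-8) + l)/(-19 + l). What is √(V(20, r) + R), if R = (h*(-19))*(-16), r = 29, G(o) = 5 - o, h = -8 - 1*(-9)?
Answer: √337 ≈ 18.358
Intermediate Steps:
h = 1 (h = -8 + 9 = 1)
R = 304 (R = (1*(-19))*(-16) = -19*(-16) = 304)
V(l, j) = (13 + l)/(-19 + l) (V(l, j) = ((5 - 1*(-8)) + l)/(-19 + l) = ((5 + 8) + l)/(-19 + l) = (13 + l)/(-19 + l))
√(V(20, r) + R) = √((13 + 20)/(-19 + 20) + 304) = √(33/1 + 304) = √(1*33 + 304) = √(33 + 304) = √337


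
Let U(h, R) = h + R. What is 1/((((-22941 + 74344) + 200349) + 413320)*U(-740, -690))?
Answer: -1/951052960 ≈ -1.0515e-9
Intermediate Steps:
U(h, R) = R + h
1/((((-22941 + 74344) + 200349) + 413320)*U(-740, -690)) = 1/((((-22941 + 74344) + 200349) + 413320)*(-690 - 740)) = 1/(((51403 + 200349) + 413320)*(-1430)) = -1/1430/(251752 + 413320) = -1/1430/665072 = (1/665072)*(-1/1430) = -1/951052960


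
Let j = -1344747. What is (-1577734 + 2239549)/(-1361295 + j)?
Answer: -220605/902014 ≈ -0.24457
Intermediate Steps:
(-1577734 + 2239549)/(-1361295 + j) = (-1577734 + 2239549)/(-1361295 - 1344747) = 661815/(-2706042) = 661815*(-1/2706042) = -220605/902014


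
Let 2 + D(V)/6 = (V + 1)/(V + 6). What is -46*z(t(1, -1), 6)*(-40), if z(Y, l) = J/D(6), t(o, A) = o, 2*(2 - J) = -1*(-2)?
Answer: -3680/17 ≈ -216.47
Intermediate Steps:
D(V) = -12 + 6*(1 + V)/(6 + V) (D(V) = -12 + 6*((V + 1)/(V + 6)) = -12 + 6*((1 + V)/(6 + V)) = -12 + 6*(1 + V)/(6 + V))
J = 1 (J = 2 - (-1)*(-2)/2 = 2 - 1/2*2 = 2 - 1 = 1)
z(Y, l) = -2/17 (z(Y, l) = 1/(6*(-11 - 1*6)/(6 + 6)) = 1/(6*(-11 - 6)/12) = 1/(6*(1/12)*(-17)) = 1/(-17/2) = 1*(-2/17) = -2/17)
-46*z(t(1, -1), 6)*(-40) = -46*(-2/17)*(-40) = (92/17)*(-40) = -3680/17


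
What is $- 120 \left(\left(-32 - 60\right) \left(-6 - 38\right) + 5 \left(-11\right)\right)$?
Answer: $-479160$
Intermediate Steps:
$- 120 \left(\left(-32 - 60\right) \left(-6 - 38\right) + 5 \left(-11\right)\right) = - 120 \left(\left(-92\right) \left(-44\right) - 55\right) = - 120 \left(4048 - 55\right) = \left(-120\right) 3993 = -479160$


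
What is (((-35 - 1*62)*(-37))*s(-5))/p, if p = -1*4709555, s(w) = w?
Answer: 3589/941911 ≈ 0.0038103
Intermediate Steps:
p = -4709555
(((-35 - 1*62)*(-37))*s(-5))/p = (((-35 - 1*62)*(-37))*(-5))/(-4709555) = (((-35 - 62)*(-37))*(-5))*(-1/4709555) = (-97*(-37)*(-5))*(-1/4709555) = (3589*(-5))*(-1/4709555) = -17945*(-1/4709555) = 3589/941911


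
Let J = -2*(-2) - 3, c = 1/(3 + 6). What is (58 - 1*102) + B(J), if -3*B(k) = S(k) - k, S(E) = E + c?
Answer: -1189/27 ≈ -44.037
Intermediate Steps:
c = 1/9 ≈ 0.11111
J = 1 (J = 4 - 3 = 1)
S(E) = 1/9 + E (S(E) = E + 1/9 = 1/9 + E)
B(k) = -1/27 (B(k) = -((1/9 + k) - k)/3 = -1/3*1/9 = -1/27)
(58 - 1*102) + B(J) = (58 - 1*102) - 1/27 = (58 - 102) - 1/27 = -44 - 1/27 = -1189/27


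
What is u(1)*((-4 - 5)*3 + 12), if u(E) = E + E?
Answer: -30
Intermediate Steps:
u(E) = 2*E
u(1)*((-4 - 5)*3 + 12) = (2*1)*((-4 - 5)*3 + 12) = 2*(-9*3 + 12) = 2*(-27 + 12) = 2*(-15) = -30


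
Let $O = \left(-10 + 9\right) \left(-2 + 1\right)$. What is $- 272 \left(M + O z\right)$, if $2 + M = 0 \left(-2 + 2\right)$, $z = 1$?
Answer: $272$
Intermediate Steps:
$O = 1$ ($O = \left(-1\right) \left(-1\right) = 1$)
$M = -2$ ($M = -2 + 0 \left(-2 + 2\right) = -2 + 0 \cdot 0 = -2 + 0 = -2$)
$- 272 \left(M + O z\right) = - 272 \left(-2 + 1 \cdot 1\right) = - 272 \left(-2 + 1\right) = \left(-272\right) \left(-1\right) = 272$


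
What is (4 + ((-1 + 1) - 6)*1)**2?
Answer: 4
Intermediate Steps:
(4 + ((-1 + 1) - 6)*1)**2 = (4 + (0 - 6)*1)**2 = (4 - 6*1)**2 = (4 - 6)**2 = (-2)**2 = 4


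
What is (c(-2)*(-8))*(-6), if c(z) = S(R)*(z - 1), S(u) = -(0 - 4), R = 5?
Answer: -576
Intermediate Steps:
S(u) = 4 (S(u) = -1*(-4) = 4)
c(z) = -4 + 4*z (c(z) = 4*(z - 1) = 4*(-1 + z) = -4 + 4*z)
(c(-2)*(-8))*(-6) = ((-4 + 4*(-2))*(-8))*(-6) = ((-4 - 8)*(-8))*(-6) = -12*(-8)*(-6) = 96*(-6) = -576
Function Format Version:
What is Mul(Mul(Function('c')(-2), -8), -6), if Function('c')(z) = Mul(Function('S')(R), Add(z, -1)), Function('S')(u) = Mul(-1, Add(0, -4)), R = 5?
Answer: -576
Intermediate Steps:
Function('S')(u) = 4 (Function('S')(u) = Mul(-1, -4) = 4)
Function('c')(z) = Add(-4, Mul(4, z)) (Function('c')(z) = Mul(4, Add(z, -1)) = Mul(4, Add(-1, z)) = Add(-4, Mul(4, z)))
Mul(Mul(Function('c')(-2), -8), -6) = Mul(Mul(Add(-4, Mul(4, -2)), -8), -6) = Mul(Mul(Add(-4, -8), -8), -6) = Mul(Mul(-12, -8), -6) = Mul(96, -6) = -576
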